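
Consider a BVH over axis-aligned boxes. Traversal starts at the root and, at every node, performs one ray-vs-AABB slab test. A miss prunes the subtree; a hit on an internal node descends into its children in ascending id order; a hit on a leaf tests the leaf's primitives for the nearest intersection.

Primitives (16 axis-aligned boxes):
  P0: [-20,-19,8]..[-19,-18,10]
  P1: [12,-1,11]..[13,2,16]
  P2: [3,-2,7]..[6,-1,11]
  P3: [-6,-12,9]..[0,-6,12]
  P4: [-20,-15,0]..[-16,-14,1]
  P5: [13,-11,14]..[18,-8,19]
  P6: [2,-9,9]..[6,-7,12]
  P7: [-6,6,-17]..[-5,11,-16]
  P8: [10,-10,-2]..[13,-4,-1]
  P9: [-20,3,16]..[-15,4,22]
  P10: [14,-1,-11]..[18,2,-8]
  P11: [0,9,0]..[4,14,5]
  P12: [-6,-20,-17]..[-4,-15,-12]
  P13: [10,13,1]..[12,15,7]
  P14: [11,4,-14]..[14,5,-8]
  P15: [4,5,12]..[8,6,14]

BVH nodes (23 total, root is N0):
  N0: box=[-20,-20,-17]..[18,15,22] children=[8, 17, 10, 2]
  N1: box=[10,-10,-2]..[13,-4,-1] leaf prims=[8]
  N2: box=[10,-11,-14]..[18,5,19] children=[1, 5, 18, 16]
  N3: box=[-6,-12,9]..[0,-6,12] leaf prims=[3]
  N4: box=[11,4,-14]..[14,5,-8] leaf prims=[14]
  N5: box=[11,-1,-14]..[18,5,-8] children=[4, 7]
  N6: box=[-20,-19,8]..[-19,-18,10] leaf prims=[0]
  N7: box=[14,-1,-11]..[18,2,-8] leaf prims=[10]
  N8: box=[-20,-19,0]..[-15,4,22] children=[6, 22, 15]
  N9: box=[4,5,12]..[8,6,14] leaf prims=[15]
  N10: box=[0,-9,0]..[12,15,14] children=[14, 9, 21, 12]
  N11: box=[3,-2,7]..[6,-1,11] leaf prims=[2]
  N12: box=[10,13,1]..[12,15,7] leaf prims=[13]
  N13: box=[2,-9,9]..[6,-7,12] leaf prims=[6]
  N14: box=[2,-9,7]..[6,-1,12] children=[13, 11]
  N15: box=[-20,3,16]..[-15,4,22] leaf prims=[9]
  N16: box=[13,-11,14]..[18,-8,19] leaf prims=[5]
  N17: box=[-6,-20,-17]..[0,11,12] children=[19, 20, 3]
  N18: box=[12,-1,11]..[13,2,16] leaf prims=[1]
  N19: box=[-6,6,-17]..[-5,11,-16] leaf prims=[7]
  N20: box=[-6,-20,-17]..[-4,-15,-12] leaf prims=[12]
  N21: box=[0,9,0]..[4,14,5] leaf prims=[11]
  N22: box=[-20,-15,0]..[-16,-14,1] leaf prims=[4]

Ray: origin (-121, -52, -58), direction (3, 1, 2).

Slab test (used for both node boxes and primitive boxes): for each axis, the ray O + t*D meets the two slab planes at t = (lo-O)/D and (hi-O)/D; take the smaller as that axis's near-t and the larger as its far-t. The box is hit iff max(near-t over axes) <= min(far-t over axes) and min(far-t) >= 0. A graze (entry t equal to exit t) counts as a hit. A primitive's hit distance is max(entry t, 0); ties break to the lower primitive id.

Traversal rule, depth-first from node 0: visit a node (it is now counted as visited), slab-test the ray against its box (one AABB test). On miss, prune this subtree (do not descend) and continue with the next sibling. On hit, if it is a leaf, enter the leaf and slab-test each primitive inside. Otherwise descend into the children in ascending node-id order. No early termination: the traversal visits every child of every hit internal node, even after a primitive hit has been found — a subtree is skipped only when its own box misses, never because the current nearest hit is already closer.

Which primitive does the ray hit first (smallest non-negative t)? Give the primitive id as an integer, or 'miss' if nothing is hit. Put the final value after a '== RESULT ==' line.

Walk:
N0 x:[101/3,139/3] y:[32,67] z:[41/2,40] -> hit [101/3,40], descend [2, 8, 10, 17]
  N2 x:[131/3,139/3] y:[41,57] z:[22,77/2] -> miss, prune
  N8 x:[101/3,106/3] y:[33,56] z:[29,40] -> hit [101/3,106/3], descend [6, 15, 22]
    N6 x:[101/3,34] y:[33,34] z:[33,34] -> hit [101/3,34] leaf, test {P0@t=101/3}
    N15 x:[101/3,106/3] y:[55,56] z:[37,40] -> miss, prune
    N22 x:[101/3,35] y:[37,38] z:[29,59/2] -> miss, prune
  N10 x:[121/3,133/3] y:[43,67] z:[29,36] -> miss, prune
  N17 x:[115/3,121/3] y:[32,63] z:[41/2,35] -> miss, prune

Summary -> nodes [0, 2, 8, 6, 15, 22, 10, 17]; box-tests=8; leaf-entries=1; first=P0

== RESULT ==
0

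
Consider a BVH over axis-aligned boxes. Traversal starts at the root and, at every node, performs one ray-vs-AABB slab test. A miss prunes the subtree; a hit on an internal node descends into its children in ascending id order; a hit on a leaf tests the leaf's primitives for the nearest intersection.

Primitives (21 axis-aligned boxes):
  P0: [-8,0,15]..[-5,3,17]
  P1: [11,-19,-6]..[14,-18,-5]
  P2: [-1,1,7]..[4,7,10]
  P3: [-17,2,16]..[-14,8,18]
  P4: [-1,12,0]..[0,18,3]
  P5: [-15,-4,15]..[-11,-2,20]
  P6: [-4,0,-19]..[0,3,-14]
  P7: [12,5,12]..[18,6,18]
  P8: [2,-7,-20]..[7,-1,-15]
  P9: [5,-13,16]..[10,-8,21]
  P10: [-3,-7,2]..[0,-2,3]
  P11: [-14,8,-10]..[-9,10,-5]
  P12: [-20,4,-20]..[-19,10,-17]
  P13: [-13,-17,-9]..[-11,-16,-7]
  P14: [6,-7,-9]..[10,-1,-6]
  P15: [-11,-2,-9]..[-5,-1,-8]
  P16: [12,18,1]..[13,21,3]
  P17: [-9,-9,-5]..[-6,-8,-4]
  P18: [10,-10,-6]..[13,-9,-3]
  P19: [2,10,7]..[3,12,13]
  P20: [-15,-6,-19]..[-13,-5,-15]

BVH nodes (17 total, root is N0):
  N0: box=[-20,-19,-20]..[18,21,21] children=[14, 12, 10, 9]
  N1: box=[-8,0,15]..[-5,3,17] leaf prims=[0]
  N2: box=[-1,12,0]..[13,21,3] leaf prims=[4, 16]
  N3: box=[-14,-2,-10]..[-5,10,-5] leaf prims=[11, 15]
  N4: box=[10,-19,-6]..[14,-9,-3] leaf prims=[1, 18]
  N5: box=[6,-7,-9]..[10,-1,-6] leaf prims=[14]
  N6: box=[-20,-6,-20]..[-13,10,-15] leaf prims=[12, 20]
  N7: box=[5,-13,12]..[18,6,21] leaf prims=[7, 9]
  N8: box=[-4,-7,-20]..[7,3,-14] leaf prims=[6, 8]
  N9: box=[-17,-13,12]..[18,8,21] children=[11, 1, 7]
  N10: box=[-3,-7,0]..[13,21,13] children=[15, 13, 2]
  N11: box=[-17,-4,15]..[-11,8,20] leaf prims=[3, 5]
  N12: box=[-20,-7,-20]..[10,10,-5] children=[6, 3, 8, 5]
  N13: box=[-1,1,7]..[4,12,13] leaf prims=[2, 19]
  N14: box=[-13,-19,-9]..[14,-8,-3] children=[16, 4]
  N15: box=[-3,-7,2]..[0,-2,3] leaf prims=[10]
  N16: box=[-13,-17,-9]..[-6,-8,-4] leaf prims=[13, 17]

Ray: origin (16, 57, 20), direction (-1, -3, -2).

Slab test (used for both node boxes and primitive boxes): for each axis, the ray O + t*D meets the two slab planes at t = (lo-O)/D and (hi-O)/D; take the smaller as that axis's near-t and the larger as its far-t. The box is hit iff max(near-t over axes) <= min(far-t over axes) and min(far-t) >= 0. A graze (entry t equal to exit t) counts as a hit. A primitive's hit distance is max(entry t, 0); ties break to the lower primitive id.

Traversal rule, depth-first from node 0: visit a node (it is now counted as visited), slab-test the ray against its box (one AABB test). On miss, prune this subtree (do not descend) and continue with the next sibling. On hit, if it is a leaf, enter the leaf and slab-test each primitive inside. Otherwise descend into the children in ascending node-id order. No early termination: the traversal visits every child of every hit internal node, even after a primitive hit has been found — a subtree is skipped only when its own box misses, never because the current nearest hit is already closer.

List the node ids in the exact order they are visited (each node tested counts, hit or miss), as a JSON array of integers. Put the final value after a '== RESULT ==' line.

Traverse from the root:
N0 x:[-2,36] y:[12,76/3] z:[-1/2,20] -> hit [12,20], descend [9, 10, 12, 14]
  N9 x:[-2,33] y:[49/3,70/3] z:[-1/2,4] -> miss, prune
  N10 x:[3,19] y:[12,64/3] z:[7/2,10] -> miss, prune
  N12 x:[6,36] y:[47/3,64/3] z:[25/2,20] -> hit [47/3,20], descend [3, 5, 6, 8]
    N3 x:[21,30] y:[47/3,59/3] z:[25/2,15] -> miss, prune
    N5 x:[6,10] y:[58/3,64/3] z:[13,29/2] -> miss, prune
    N6 x:[29,36] y:[47/3,21] z:[35/2,20] -> miss, prune
    N8 x:[9,20] y:[18,64/3] z:[17,20] -> hit [18,20] leaf, test {P6@t=18, P8(miss)}
  N14 x:[2,29] y:[65/3,76/3] z:[23/2,29/2] -> miss, prune

9 AABB tests over nodes [0, 9, 10, 12, 3, 5, 6, 8, 14]; 1 leaf entered; closest P6.

== RESULT ==
[0, 9, 10, 12, 3, 5, 6, 8, 14]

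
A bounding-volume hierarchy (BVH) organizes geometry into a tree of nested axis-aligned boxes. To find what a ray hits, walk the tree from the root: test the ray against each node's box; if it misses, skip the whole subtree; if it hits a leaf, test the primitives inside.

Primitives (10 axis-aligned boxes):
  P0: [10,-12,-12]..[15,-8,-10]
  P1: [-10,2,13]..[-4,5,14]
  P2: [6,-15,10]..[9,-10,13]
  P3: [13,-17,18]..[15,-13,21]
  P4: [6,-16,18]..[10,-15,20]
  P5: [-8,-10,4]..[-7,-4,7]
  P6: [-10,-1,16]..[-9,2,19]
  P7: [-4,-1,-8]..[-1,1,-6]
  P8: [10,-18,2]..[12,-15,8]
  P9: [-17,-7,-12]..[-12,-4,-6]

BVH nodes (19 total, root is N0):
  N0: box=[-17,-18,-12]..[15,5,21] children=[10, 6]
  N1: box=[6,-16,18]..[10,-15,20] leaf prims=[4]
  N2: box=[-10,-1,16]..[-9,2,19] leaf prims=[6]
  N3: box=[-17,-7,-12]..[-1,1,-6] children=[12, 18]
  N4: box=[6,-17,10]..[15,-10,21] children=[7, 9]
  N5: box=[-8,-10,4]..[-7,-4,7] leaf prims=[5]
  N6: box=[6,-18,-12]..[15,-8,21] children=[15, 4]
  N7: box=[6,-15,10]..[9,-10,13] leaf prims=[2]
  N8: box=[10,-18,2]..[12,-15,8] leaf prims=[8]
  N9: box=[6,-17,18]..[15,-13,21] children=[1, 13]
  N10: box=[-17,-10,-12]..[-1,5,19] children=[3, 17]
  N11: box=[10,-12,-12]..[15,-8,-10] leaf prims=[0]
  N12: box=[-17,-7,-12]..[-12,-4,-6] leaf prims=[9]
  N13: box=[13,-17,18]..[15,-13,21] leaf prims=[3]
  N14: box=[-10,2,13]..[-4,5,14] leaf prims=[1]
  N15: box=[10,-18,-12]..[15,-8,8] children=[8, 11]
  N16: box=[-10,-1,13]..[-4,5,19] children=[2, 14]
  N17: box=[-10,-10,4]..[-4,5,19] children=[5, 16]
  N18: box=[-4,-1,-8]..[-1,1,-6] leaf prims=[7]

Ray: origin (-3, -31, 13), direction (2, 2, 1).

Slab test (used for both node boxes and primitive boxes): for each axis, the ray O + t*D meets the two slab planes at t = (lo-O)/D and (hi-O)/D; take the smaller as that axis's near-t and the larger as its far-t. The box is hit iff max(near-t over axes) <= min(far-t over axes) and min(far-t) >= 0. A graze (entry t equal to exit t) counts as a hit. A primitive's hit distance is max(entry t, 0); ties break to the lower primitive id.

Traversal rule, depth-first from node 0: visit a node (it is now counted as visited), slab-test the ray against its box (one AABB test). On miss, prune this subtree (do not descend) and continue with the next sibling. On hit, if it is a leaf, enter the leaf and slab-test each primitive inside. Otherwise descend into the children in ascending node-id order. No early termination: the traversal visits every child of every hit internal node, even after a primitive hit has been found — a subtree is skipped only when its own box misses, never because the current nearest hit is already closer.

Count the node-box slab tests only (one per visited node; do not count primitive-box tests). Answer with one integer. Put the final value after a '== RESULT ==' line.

Trace the traversal:
N0 x:[-7,9] y:[13/2,18] z:[-25,8] -> hit [13/2,8], descend [6, 10]
  N6 x:[9/2,9] y:[13/2,23/2] z:[-25,8] -> hit [13/2,8], descend [4, 15]
    N4 x:[9/2,9] y:[7,21/2] z:[-3,8] -> hit [7,8], descend [7, 9]
      N7 x:[9/2,6] y:[8,21/2] z:[-3,0] -> miss, prune
      N9 x:[9/2,9] y:[7,9] z:[5,8] -> hit [7,8], descend [1, 13]
        N1 x:[9/2,13/2] y:[15/2,8] z:[5,7] -> miss, prune
        N13 x:[8,9] y:[7,9] z:[5,8] -> hit [8,8] leaf, test {P3@t=8}
    N15 x:[13/2,9] y:[13/2,23/2] z:[-25,-5] -> miss, prune
  N10 x:[-7,1] y:[21/2,18] z:[-25,6] -> miss, prune

Summary -> nodes [0, 6, 4, 7, 9, 1, 13, 15, 10]; box-tests=9; leaf-entries=1; first=P3

== RESULT ==
9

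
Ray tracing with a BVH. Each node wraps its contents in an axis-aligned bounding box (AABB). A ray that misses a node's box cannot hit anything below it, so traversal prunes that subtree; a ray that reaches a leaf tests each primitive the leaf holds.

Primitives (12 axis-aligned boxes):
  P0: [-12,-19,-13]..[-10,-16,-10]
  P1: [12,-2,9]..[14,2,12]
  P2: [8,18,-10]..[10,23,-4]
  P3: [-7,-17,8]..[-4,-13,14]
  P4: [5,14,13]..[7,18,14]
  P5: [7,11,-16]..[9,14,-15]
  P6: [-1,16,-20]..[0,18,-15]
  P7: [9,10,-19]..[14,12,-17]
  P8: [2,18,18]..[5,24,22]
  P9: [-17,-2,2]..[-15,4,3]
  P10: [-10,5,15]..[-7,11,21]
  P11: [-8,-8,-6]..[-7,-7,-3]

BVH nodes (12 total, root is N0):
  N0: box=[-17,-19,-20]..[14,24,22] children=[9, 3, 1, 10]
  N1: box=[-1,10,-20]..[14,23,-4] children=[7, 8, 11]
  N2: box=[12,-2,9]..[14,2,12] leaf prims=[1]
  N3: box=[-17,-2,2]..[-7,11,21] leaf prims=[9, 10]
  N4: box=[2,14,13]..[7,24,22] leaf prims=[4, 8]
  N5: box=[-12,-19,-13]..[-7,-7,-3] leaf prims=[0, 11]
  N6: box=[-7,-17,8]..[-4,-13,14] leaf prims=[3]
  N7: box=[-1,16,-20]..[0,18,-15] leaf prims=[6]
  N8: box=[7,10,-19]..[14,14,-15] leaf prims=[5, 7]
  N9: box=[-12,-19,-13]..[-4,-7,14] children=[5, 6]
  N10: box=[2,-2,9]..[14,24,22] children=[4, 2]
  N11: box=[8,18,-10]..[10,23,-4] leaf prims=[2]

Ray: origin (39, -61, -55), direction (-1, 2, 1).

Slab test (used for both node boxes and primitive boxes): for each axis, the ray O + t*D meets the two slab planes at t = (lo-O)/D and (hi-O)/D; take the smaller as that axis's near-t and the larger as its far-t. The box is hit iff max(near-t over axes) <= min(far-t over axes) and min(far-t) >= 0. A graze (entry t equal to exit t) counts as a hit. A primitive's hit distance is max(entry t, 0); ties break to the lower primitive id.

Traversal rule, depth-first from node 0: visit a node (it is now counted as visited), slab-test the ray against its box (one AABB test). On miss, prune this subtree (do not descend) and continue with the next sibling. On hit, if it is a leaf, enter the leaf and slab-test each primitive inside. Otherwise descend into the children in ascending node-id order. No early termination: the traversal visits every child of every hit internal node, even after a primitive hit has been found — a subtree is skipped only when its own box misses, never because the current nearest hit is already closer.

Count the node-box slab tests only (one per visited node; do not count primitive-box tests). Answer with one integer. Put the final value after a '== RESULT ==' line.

Walk:
N0 x:[25,56] y:[21,85/2] z:[35,77] -> hit [35,85/2], descend [1, 3, 9, 10]
  N1 x:[25,40] y:[71/2,42] z:[35,51] -> hit [71/2,40], descend [7, 8, 11]
    N7 x:[39,40] y:[77/2,79/2] z:[35,40] -> hit [39,79/2] leaf, test {P6@t=39}
    N8 x:[25,32] y:[71/2,75/2] z:[36,40] -> miss, prune
    N11 x:[29,31] y:[79/2,42] z:[45,51] -> miss, prune
  N3 x:[46,56] y:[59/2,36] z:[57,76] -> miss, prune
  N9 x:[43,51] y:[21,27] z:[42,69] -> miss, prune
  N10 x:[25,37] y:[59/2,85/2] z:[64,77] -> miss, prune

Visited [0, 1, 7, 8, 11, 3, 9, 10]. Tests: 8 box, 1 leaf. Nearest: P6.

== RESULT ==
8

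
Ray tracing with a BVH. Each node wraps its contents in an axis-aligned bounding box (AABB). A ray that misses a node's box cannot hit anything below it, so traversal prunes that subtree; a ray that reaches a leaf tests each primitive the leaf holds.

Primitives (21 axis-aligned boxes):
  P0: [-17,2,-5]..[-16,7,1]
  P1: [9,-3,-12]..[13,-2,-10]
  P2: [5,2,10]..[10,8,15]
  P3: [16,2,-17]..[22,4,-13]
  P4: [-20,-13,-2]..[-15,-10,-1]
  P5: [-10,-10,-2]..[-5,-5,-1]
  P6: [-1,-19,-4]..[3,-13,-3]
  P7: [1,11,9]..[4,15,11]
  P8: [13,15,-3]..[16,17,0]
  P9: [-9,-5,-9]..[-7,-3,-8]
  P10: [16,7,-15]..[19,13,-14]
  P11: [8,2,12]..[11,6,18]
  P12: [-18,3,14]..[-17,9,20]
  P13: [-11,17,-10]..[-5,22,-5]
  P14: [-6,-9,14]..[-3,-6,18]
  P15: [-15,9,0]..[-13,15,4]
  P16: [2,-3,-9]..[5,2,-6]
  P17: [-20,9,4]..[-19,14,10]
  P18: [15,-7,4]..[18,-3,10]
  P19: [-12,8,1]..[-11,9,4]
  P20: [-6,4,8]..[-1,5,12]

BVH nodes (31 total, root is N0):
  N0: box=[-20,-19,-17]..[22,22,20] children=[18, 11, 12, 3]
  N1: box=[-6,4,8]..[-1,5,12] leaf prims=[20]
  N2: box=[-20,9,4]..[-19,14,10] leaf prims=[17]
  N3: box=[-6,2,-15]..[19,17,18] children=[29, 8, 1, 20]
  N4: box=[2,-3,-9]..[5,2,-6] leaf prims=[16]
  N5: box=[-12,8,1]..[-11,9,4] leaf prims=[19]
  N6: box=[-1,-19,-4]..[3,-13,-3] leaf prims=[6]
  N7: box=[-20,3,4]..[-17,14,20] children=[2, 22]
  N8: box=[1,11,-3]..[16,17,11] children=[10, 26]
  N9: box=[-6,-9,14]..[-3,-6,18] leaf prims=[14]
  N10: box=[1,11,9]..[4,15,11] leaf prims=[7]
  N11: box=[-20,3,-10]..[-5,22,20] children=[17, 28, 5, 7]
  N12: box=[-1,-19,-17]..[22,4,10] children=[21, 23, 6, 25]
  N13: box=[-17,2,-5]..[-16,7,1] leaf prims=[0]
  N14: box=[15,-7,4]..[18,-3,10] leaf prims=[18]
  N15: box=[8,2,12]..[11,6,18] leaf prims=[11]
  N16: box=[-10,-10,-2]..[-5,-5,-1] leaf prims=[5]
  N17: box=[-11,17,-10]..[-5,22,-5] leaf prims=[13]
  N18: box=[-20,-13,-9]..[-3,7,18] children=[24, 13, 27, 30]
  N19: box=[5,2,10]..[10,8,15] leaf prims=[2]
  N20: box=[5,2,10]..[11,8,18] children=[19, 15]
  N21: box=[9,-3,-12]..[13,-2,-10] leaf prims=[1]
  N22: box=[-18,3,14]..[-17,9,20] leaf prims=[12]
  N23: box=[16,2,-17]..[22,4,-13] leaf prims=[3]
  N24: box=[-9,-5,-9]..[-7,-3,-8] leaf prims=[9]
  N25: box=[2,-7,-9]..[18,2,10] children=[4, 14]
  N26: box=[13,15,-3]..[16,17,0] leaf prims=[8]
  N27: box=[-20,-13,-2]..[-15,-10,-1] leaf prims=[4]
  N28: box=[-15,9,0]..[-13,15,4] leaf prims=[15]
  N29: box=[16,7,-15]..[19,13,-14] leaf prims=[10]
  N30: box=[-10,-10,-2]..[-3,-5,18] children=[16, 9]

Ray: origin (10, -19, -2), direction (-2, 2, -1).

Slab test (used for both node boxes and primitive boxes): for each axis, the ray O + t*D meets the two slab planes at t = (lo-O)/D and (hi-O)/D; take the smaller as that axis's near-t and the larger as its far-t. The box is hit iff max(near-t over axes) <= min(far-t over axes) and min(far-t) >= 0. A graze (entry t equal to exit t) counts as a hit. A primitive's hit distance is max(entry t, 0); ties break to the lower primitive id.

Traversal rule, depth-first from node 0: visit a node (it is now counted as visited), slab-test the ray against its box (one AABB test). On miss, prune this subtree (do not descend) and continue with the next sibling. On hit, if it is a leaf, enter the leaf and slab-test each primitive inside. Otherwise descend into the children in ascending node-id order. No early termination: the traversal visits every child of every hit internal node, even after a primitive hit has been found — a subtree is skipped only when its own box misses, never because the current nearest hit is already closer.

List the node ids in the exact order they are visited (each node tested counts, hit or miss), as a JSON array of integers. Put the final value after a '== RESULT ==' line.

Trace the traversal:
N0 x:[-6,15] y:[0,41/2] z:[-22,15] -> hit [0,15], descend [3, 11, 12, 18]
  N3 x:[-9/2,8] y:[21/2,18] z:[-20,13] -> miss, prune
  N11 x:[15/2,15] y:[11,41/2] z:[-22,8] -> miss, prune
  N12 x:[-6,11/2] y:[0,23/2] z:[-12,15] -> hit [0,11/2], descend [6, 21, 23, 25]
    N6 x:[7/2,11/2] y:[0,3] z:[1,2] -> miss, prune
    N21 x:[-3/2,1/2] y:[8,17/2] z:[8,10] -> miss, prune
    N23 x:[-6,-3] y:[21/2,23/2] z:[11,15] -> miss, prune
    N25 x:[-4,4] y:[6,21/2] z:[-12,7] -> miss, prune
  N18 x:[13/2,15] y:[3,13] z:[-20,7] -> hit [13/2,7], descend [13, 24, 27, 30]
    N13 x:[13,27/2] y:[21/2,13] z:[-3,3] -> miss, prune
    N24 x:[17/2,19/2] y:[7,8] z:[6,7] -> miss, prune
    N27 x:[25/2,15] y:[3,9/2] z:[-1,0] -> miss, prune
    N30 x:[13/2,10] y:[9/2,7] z:[-20,0] -> miss, prune

Visited [0, 3, 11, 12, 6, 21, 23, 25, 18, 13, 24, 27, 30]. Tests: 13 box, 0 leaf. Nearest: miss.

== RESULT ==
[0, 3, 11, 12, 6, 21, 23, 25, 18, 13, 24, 27, 30]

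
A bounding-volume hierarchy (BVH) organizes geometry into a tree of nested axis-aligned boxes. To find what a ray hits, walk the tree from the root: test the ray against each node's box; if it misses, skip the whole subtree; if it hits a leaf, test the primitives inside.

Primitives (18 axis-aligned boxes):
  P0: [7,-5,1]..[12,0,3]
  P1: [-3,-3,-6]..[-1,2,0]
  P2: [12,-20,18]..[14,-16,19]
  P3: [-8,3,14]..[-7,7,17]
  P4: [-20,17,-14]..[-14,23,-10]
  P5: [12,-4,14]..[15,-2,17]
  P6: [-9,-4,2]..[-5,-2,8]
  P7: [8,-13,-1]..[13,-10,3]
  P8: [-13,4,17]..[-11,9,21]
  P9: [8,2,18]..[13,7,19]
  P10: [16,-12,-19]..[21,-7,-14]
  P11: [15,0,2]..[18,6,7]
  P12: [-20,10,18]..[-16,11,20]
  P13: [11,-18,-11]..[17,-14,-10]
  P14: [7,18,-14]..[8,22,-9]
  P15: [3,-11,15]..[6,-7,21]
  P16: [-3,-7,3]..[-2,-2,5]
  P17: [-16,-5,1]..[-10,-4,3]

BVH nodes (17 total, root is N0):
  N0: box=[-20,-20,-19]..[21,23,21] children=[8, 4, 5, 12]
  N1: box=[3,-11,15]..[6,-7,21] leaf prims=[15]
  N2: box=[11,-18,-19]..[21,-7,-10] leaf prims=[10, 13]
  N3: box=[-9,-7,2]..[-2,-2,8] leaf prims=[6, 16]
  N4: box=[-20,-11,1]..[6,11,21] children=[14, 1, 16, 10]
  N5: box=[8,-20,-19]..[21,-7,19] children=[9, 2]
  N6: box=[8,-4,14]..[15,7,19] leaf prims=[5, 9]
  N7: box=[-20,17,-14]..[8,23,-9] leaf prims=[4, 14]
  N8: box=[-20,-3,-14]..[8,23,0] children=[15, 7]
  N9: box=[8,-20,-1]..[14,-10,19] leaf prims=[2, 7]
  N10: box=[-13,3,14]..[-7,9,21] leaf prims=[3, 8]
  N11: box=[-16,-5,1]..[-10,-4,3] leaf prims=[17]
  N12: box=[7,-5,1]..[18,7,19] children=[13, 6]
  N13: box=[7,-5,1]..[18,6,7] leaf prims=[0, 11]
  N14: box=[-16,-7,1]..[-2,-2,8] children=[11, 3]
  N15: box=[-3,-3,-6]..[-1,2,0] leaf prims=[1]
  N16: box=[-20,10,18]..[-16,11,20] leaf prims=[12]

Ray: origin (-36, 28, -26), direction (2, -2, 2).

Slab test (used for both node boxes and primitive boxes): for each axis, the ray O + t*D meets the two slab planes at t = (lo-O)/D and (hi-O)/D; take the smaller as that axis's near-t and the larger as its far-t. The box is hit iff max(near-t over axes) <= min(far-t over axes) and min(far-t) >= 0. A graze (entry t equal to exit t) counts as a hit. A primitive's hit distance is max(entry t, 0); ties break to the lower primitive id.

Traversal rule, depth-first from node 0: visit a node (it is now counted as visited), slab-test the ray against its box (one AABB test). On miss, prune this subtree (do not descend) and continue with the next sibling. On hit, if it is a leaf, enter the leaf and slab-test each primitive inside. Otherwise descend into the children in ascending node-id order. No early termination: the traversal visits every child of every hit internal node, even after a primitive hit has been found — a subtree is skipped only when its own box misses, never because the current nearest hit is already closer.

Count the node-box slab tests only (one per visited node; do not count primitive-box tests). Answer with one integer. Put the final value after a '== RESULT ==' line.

Trace the traversal:
N0 x:[8,57/2] y:[5/2,24] z:[7/2,47/2] -> hit [8,47/2], descend [4, 5, 8, 12]
  N4 x:[8,21] y:[17/2,39/2] z:[27/2,47/2] -> hit [27/2,39/2], descend [1, 10, 14, 16]
    N1 x:[39/2,21] y:[35/2,39/2] z:[41/2,47/2] -> miss, prune
    N10 x:[23/2,29/2] y:[19/2,25/2] z:[20,47/2] -> miss, prune
    N14 x:[10,17] y:[15,35/2] z:[27/2,17] -> hit [15,17], descend [3, 11]
      N3 x:[27/2,17] y:[15,35/2] z:[14,17] -> hit [15,17] leaf, test {P6@t=15, P16(miss)}
      N11 x:[10,13] y:[16,33/2] z:[27/2,29/2] -> miss, prune
    N16 x:[8,10] y:[17/2,9] z:[22,23] -> miss, prune
  N5 x:[22,57/2] y:[35/2,24] z:[7/2,45/2] -> hit [22,45/2], descend [2, 9]
    N2 x:[47/2,57/2] y:[35/2,23] z:[7/2,8] -> miss, prune
    N9 x:[22,25] y:[19,24] z:[25/2,45/2] -> hit [22,45/2] leaf, test {P2(miss), P7(miss)}
  N8 x:[8,22] y:[5/2,31/2] z:[6,13] -> hit [8,13], descend [7, 15]
    N7 x:[8,22] y:[5/2,11/2] z:[6,17/2] -> miss, prune
    N15 x:[33/2,35/2] y:[13,31/2] z:[10,13] -> miss, prune
  N12 x:[43/2,27] y:[21/2,33/2] z:[27/2,45/2] -> miss, prune

Summary -> nodes [0, 4, 1, 10, 14, 3, 11, 16, 5, 2, 9, 8, 7, 15, 12]; box-tests=15; leaf-entries=2; first=P6

== RESULT ==
15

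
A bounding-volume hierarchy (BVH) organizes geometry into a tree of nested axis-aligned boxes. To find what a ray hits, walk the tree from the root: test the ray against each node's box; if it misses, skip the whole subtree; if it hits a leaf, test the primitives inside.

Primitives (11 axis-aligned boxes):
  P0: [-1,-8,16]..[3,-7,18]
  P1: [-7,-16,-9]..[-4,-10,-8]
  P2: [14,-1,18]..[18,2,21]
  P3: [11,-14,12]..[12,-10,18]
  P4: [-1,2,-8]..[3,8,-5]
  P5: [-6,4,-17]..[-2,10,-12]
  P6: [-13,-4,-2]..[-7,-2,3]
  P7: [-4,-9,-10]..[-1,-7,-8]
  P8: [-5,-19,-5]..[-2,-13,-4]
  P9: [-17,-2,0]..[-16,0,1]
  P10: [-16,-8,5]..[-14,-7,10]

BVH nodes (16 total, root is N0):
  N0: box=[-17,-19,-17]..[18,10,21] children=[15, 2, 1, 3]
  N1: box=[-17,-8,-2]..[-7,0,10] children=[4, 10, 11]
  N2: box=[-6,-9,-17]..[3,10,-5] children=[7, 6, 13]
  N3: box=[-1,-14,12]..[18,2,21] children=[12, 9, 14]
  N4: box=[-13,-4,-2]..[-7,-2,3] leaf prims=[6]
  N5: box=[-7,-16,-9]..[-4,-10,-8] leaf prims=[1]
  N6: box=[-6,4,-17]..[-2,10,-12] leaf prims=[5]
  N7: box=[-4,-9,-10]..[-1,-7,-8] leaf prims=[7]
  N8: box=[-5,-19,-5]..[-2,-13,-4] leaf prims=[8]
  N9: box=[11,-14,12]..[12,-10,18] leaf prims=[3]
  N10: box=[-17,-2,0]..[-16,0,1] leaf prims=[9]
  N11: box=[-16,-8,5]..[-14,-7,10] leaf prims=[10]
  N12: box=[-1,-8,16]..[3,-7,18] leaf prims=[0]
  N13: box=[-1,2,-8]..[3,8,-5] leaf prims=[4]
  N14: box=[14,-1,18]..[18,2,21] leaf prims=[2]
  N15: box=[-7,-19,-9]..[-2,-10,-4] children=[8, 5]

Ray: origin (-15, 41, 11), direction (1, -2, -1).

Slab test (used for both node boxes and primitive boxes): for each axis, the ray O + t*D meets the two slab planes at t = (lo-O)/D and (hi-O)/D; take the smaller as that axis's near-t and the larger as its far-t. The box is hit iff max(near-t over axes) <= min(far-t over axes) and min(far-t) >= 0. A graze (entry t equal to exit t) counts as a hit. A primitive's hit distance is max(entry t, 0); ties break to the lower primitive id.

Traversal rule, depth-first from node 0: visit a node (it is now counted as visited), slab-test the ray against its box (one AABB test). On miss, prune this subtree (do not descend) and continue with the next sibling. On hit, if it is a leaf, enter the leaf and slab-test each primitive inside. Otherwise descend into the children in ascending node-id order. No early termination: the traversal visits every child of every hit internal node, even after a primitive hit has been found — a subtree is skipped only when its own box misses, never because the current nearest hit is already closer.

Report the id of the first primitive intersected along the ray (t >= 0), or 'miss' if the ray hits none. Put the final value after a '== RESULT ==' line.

Trace the traversal:
N0 x:[-2,33] y:[31/2,30] z:[-10,28] -> hit [31/2,28], descend [1, 2, 3, 15]
  N1 x:[-2,8] y:[41/2,49/2] z:[1,13] -> miss, prune
  N2 x:[9,18] y:[31/2,25] z:[16,28] -> hit [16,18], descend [6, 7, 13]
    N6 x:[9,13] y:[31/2,37/2] z:[23,28] -> miss, prune
    N7 x:[11,14] y:[24,25] z:[19,21] -> miss, prune
    N13 x:[14,18] y:[33/2,39/2] z:[16,19] -> hit [33/2,18] leaf, test {P4@t=33/2}
  N3 x:[14,33] y:[39/2,55/2] z:[-10,-1] -> miss, prune
  N15 x:[8,13] y:[51/2,30] z:[15,20] -> miss, prune

Summary -> nodes [0, 1, 2, 6, 7, 13, 3, 15]; box-tests=8; leaf-entries=1; first=P4

== RESULT ==
4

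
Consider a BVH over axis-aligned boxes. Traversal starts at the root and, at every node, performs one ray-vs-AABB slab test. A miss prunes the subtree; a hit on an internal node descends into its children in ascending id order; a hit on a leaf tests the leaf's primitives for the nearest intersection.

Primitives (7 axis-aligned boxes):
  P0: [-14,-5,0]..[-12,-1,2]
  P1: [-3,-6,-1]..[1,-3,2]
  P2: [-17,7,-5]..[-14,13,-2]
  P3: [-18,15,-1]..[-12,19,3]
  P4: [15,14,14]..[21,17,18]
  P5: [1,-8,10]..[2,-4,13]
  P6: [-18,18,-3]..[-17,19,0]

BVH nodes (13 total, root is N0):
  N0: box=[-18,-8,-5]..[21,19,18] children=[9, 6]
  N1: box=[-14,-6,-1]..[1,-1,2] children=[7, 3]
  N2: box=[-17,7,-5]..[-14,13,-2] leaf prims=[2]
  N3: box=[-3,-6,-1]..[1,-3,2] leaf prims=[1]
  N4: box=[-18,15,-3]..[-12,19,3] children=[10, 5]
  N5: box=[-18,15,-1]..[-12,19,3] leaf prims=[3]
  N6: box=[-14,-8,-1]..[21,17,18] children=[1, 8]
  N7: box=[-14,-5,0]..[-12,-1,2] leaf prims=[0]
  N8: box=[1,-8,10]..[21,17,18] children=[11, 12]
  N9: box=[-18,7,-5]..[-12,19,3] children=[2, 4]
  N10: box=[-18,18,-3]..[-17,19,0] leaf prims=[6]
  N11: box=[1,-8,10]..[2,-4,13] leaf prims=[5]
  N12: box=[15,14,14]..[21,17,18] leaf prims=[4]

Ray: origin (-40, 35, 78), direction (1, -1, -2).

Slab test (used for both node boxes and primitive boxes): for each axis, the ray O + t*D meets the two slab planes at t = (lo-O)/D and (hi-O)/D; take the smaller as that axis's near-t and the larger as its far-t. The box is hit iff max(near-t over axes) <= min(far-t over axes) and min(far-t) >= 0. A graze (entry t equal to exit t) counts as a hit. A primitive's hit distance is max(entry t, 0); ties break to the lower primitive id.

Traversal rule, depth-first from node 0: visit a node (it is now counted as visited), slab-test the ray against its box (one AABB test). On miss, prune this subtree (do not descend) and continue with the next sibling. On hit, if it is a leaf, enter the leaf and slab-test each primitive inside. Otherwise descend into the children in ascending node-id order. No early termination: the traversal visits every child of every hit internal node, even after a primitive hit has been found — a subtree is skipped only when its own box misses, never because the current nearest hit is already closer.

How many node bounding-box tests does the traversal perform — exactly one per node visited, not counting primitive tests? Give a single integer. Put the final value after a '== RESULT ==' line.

Walk:
N0 x:[22,61] y:[16,43] z:[30,83/2] -> hit [30,83/2], descend [6, 9]
  N6 x:[26,61] y:[18,43] z:[30,79/2] -> hit [30,79/2], descend [1, 8]
    N1 x:[26,41] y:[36,41] z:[38,79/2] -> hit [38,79/2], descend [3, 7]
      N3 x:[37,41] y:[38,41] z:[38,79/2] -> hit [38,79/2] leaf, test {P1@t=38}
      N7 x:[26,28] y:[36,40] z:[38,39] -> miss, prune
    N8 x:[41,61] y:[18,43] z:[30,34] -> miss, prune
  N9 x:[22,28] y:[16,28] z:[75/2,83/2] -> miss, prune

order=[0, 6, 1, 3, 7, 8, 9]  |boxes|=7  |leaves|=1  hit=P1

== RESULT ==
7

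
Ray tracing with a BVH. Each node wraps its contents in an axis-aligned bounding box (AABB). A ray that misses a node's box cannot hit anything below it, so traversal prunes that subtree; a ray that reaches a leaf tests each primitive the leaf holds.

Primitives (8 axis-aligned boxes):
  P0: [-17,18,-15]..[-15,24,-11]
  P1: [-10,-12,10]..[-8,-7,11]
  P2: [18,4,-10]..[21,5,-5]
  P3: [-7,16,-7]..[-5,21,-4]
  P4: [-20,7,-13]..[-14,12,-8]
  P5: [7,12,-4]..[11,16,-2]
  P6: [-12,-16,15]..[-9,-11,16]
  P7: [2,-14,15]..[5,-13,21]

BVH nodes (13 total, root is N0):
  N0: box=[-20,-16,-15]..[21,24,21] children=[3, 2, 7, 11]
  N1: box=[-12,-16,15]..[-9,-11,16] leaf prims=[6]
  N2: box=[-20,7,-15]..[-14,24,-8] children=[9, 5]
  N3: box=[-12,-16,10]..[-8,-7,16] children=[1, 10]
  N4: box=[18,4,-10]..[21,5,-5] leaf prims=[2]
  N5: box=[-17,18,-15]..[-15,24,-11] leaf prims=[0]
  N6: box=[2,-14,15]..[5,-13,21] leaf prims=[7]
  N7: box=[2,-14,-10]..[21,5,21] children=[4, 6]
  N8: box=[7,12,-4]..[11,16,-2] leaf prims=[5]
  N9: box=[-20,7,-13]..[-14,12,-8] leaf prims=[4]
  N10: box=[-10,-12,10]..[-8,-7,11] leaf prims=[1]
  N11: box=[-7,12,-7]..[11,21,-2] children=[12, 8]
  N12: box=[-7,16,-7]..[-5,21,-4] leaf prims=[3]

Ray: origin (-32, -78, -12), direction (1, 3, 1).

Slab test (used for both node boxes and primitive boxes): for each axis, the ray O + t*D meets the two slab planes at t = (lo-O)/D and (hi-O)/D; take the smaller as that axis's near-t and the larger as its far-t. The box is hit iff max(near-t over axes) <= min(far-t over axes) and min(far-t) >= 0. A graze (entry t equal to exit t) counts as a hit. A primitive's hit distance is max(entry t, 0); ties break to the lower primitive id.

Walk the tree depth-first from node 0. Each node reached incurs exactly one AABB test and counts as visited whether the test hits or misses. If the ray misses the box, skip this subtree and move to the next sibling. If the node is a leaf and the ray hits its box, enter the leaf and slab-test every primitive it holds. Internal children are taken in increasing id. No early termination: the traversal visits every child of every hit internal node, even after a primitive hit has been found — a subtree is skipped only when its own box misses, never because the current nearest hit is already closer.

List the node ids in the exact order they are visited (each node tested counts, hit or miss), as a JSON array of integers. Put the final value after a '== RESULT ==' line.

Walk:
N0 x:[12,53] y:[62/3,34] z:[-3,33] -> hit [62/3,33], descend [2, 3, 7, 11]
  N2 x:[12,18] y:[85/3,34] z:[-3,4] -> miss, prune
  N3 x:[20,24] y:[62/3,71/3] z:[22,28] -> hit [22,71/3], descend [1, 10]
    N1 x:[20,23] y:[62/3,67/3] z:[27,28] -> miss, prune
    N10 x:[22,24] y:[22,71/3] z:[22,23] -> hit [22,23] leaf, test {P1@t=22}
  N7 x:[34,53] y:[64/3,83/3] z:[2,33] -> miss, prune
  N11 x:[25,43] y:[30,33] z:[5,10] -> miss, prune

Visited [0, 2, 3, 1, 10, 7, 11]. Tests: 7 box, 1 leaf. Nearest: P1.

== RESULT ==
[0, 2, 3, 1, 10, 7, 11]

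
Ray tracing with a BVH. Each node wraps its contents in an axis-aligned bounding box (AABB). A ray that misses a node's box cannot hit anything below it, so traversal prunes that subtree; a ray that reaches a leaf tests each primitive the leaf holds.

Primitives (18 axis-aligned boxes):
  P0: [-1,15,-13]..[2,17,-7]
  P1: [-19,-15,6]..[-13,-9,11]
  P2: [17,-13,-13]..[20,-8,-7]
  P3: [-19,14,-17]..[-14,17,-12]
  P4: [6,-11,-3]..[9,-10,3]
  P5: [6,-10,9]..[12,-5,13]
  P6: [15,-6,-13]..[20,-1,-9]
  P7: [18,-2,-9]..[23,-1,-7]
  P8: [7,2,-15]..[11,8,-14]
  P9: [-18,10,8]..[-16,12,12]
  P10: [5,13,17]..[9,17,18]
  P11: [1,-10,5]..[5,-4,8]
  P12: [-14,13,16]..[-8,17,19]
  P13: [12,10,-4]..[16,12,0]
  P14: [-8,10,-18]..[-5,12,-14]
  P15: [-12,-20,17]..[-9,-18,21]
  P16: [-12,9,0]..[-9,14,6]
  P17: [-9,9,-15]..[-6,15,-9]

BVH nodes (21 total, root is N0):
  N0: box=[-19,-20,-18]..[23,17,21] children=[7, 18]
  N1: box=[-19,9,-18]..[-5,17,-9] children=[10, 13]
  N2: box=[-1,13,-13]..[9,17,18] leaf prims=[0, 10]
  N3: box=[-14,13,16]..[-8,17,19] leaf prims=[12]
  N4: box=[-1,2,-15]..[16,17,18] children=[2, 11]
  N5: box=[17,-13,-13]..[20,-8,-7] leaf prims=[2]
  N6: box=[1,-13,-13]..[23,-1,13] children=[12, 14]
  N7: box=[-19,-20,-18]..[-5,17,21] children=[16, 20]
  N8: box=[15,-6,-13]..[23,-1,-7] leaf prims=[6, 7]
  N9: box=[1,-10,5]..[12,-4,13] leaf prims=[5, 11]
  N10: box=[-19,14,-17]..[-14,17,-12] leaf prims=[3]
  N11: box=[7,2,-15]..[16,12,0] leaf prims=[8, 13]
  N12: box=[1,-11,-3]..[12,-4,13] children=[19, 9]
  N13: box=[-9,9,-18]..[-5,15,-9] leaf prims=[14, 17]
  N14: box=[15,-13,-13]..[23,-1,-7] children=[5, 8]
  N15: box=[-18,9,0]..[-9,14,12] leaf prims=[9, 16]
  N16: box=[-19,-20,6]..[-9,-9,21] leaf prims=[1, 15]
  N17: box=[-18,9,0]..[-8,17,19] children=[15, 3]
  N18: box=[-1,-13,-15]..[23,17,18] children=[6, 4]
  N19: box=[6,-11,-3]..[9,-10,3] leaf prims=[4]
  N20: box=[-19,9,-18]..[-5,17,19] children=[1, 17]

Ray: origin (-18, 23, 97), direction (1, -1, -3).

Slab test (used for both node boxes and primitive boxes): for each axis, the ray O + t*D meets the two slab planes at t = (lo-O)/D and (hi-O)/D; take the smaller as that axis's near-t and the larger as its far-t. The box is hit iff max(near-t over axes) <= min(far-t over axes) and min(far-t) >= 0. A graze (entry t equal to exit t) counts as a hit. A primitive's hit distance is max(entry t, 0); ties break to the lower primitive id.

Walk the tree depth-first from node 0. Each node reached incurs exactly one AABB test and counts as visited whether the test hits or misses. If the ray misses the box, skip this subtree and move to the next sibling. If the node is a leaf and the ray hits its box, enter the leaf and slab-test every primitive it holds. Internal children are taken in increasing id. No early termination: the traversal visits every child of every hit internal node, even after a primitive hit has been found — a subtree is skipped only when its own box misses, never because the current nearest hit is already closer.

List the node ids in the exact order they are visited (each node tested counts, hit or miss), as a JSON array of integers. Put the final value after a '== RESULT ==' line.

Traverse from the root:
N0 x:[-1,41] y:[6,43] z:[76/3,115/3] -> hit [76/3,115/3], descend [7, 18]
  N7 x:[-1,13] y:[6,43] z:[76/3,115/3] -> miss, prune
  N18 x:[17,41] y:[6,36] z:[79/3,112/3] -> hit [79/3,36], descend [4, 6]
    N4 x:[17,34] y:[6,21] z:[79/3,112/3] -> miss, prune
    N6 x:[19,41] y:[24,36] z:[28,110/3] -> hit [28,36], descend [12, 14]
      N12 x:[19,30] y:[27,34] z:[28,100/3] -> hit [28,30], descend [9, 19]
        N9 x:[19,30] y:[27,33] z:[28,92/3] -> hit [28,30] leaf, test {P5@t=28, P11(miss)}
        N19 x:[24,27] y:[33,34] z:[94/3,100/3] -> miss, prune
      N14 x:[33,41] y:[24,36] z:[104/3,110/3] -> hit [104/3,36], descend [5, 8]
        N5 x:[35,38] y:[31,36] z:[104/3,110/3] -> hit [35,36] leaf, test {P2@t=35}
        N8 x:[33,41] y:[24,29] z:[104/3,110/3] -> miss, prune

11 AABB tests over nodes [0, 7, 18, 4, 6, 12, 9, 19, 14, 5, 8]; 2 leaves entered; closest P5.

== RESULT ==
[0, 7, 18, 4, 6, 12, 9, 19, 14, 5, 8]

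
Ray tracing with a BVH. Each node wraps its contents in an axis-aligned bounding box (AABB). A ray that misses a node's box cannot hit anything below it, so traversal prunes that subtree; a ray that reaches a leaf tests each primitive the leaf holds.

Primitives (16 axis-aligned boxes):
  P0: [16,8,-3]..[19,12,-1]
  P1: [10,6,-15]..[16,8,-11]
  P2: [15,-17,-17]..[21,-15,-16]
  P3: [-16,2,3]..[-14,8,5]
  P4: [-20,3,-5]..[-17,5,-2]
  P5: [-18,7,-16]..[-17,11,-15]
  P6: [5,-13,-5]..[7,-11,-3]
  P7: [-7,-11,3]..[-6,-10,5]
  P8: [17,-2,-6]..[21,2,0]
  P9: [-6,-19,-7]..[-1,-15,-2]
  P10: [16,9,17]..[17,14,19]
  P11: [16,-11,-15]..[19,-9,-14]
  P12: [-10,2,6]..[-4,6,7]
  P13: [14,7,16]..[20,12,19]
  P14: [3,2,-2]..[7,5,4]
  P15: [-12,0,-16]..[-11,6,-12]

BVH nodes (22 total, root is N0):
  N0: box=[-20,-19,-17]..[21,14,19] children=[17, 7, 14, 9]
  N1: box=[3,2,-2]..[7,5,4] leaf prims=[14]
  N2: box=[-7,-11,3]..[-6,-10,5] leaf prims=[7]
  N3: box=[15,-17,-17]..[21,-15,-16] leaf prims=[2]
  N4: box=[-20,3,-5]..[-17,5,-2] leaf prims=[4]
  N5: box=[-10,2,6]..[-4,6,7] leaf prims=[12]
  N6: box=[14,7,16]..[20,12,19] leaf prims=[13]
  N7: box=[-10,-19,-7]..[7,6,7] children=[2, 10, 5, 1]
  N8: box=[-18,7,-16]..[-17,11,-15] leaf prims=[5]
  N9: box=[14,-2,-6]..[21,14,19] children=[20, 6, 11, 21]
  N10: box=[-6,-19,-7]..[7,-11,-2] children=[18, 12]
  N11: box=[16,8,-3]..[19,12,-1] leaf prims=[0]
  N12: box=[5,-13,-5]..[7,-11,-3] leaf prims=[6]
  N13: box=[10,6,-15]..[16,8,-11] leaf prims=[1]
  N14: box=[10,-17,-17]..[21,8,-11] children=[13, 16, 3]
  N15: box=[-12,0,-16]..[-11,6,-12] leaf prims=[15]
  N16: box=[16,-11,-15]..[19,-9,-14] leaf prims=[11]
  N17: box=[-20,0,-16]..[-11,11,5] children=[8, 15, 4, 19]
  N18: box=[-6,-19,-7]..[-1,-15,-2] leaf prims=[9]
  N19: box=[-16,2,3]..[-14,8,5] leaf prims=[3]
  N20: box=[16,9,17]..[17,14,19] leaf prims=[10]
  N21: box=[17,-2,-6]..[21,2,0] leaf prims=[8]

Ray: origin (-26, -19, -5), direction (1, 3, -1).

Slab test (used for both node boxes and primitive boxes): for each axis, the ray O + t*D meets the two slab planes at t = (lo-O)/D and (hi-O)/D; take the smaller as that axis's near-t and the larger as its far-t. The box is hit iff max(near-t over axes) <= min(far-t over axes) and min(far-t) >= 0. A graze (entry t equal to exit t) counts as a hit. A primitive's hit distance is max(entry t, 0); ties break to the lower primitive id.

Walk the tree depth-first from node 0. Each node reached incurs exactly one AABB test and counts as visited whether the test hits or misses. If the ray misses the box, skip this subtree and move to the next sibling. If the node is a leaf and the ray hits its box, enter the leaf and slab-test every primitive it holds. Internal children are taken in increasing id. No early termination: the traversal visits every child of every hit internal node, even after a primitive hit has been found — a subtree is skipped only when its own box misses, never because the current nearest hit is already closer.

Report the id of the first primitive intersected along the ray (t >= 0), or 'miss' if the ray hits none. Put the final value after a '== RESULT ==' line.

Traverse from the root:
N0 x:[6,47] y:[0,11] z:[-24,12] -> hit [6,11], descend [7, 9, 14, 17]
  N7 x:[16,33] y:[0,25/3] z:[-12,2] -> miss, prune
  N9 x:[40,47] y:[17/3,11] z:[-24,1] -> miss, prune
  N14 x:[36,47] y:[2/3,9] z:[6,12] -> miss, prune
  N17 x:[6,15] y:[19/3,10] z:[-10,11] -> hit [19/3,10], descend [4, 8, 15, 19]
    N4 x:[6,9] y:[22/3,8] z:[-3,0] -> miss, prune
    N8 x:[8,9] y:[26/3,10] z:[10,11] -> miss, prune
    N15 x:[14,15] y:[19/3,25/3] z:[7,11] -> miss, prune
    N19 x:[10,12] y:[7,9] z:[-10,-8] -> miss, prune

9 AABB tests over nodes [0, 7, 9, 14, 17, 4, 8, 15, 19]; 0 leaves entered; closest miss.

== RESULT ==
miss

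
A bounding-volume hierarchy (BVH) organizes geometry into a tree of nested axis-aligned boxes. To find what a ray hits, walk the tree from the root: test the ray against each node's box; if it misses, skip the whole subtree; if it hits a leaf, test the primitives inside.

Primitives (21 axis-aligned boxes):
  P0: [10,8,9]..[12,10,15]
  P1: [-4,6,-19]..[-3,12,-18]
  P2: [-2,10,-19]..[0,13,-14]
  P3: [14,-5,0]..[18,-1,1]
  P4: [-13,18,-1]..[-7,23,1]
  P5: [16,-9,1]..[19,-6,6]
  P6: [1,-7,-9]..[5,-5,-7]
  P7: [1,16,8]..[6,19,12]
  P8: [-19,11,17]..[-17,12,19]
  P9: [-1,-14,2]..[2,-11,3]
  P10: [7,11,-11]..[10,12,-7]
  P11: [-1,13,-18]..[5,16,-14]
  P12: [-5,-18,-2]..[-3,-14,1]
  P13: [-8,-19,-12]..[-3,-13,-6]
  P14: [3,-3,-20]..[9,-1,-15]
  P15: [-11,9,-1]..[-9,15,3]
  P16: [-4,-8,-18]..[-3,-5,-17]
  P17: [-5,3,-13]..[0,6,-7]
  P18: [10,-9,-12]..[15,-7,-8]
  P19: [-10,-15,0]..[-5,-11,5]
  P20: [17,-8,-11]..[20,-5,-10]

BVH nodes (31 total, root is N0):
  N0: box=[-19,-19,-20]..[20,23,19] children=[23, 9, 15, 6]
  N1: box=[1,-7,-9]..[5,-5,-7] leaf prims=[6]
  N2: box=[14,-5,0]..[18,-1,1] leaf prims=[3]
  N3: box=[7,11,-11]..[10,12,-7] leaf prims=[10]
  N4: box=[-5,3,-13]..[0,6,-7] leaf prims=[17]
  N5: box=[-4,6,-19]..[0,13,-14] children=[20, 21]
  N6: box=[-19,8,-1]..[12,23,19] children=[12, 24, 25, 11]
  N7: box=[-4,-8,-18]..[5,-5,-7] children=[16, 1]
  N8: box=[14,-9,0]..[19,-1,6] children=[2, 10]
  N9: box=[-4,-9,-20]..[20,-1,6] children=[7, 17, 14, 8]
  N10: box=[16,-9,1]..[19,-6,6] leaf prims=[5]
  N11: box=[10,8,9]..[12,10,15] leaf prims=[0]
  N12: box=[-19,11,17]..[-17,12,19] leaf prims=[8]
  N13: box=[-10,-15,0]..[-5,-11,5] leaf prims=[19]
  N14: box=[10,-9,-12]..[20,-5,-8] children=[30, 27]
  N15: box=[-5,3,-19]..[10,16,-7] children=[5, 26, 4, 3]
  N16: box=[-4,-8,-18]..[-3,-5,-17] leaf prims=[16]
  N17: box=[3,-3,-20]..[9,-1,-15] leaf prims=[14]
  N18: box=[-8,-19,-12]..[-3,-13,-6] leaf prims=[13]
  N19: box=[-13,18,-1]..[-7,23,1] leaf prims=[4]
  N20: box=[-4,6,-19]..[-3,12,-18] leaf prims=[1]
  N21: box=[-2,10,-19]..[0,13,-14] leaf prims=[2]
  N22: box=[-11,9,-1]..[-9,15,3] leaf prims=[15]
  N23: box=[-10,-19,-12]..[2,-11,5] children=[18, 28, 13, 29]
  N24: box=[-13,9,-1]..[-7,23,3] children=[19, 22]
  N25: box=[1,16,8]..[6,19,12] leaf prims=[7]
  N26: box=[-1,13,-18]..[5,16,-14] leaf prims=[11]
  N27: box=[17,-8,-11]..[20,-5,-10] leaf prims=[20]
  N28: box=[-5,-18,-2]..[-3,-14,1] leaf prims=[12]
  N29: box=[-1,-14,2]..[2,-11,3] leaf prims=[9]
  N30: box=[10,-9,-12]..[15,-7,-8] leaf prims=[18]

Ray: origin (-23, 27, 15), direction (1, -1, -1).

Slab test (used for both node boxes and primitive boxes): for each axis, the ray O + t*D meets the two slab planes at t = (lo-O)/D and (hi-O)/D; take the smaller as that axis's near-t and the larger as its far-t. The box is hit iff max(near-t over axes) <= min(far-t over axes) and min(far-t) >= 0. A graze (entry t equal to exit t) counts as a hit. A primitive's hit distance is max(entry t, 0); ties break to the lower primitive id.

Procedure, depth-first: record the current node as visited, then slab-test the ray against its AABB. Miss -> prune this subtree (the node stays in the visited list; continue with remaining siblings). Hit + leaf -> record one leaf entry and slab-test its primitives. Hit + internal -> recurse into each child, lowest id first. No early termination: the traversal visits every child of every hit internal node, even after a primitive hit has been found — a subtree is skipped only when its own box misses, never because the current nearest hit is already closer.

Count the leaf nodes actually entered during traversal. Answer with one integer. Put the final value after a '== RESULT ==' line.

Walk:
N0 x:[4,43] y:[4,46] z:[-4,35] -> hit [4,35], descend [6, 9, 15, 23]
  N6 x:[4,35] y:[4,19] z:[-4,16] -> hit [4,16], descend [11, 12, 24, 25]
    N11 x:[33,35] y:[17,19] z:[0,6] -> miss, prune
    N12 x:[4,6] y:[15,16] z:[-4,-2] -> miss, prune
    N24 x:[10,16] y:[4,18] z:[12,16] -> hit [12,16], descend [19, 22]
      N19 x:[10,16] y:[4,9] z:[14,16] -> miss, prune
      N22 x:[12,14] y:[12,18] z:[12,16] -> hit [12,14] leaf, test {P15@t=12}
    N25 x:[24,29] y:[8,11] z:[3,7] -> miss, prune
  N9 x:[19,43] y:[28,36] z:[9,35] -> hit [28,35], descend [7, 8, 14, 17]
    N7 x:[19,28] y:[32,35] z:[22,33] -> miss, prune
    N8 x:[37,42] y:[28,36] z:[9,15] -> miss, prune
    N14 x:[33,43] y:[32,36] z:[23,27] -> miss, prune
    N17 x:[26,32] y:[28,30] z:[30,35] -> hit [30,30] leaf, test {P14@t=30}
  N15 x:[18,33] y:[11,24] z:[22,34] -> hit [22,24], descend [3, 4, 5, 26]
    N3 x:[30,33] y:[15,16] z:[22,26] -> miss, prune
    N4 x:[18,23] y:[21,24] z:[22,28] -> hit [22,23] leaf, test {P17@t=22}
    N5 x:[19,23] y:[14,21] z:[29,34] -> miss, prune
    N26 x:[22,28] y:[11,14] z:[29,33] -> miss, prune
  N23 x:[13,25] y:[38,46] z:[10,27] -> miss, prune

order=[0, 6, 11, 12, 24, 19, 22, 25, 9, 7, 8, 14, 17, 15, 3, 4, 5, 26, 23]  |boxes|=19  |leaves|=3  hit=P15

== RESULT ==
3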